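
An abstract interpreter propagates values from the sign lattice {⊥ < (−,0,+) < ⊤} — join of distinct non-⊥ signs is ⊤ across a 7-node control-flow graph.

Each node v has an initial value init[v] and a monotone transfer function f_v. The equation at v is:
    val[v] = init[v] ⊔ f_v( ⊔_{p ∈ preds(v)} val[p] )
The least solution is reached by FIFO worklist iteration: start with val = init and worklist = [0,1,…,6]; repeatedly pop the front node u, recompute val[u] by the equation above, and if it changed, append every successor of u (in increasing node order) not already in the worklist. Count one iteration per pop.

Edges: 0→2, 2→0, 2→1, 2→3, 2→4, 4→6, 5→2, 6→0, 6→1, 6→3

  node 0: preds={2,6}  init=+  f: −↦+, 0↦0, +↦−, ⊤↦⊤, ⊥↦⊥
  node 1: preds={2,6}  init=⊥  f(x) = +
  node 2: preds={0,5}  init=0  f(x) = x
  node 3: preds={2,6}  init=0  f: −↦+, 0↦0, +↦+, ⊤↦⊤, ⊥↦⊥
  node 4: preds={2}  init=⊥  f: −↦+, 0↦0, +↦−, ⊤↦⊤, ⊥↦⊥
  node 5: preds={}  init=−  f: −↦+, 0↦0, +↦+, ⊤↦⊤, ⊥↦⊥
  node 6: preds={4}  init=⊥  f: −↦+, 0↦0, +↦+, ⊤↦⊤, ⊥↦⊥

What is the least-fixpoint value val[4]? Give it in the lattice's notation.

Trace (10 dequeues):
  [1] u=0 | in 0 | out ⊤ | prev + | push {}
  [2] u=1 | in 0 | out + | prev ⊥ | push {}
  [3] u=2 | in ⊤ | out ⊤ | prev 0 | push {0,1}
  [4] u=3 | in ⊤ | out ⊤ | prev 0 | push {}
  [5] u=4 | in ⊤ | out ⊤ | prev ⊥ | push {}
  [6] u=5 | in ⊥ | out − | ==
  [7] u=6 | in ⊤ | out ⊤ | prev ⊥ | push {3}
  [8] u=0 | in ⊤ | out ⊤ | ==
  [9] u=1 | in ⊤ | out + | ==
  [10] u=3 | in ⊤ | out ⊤ | ==

Converged values:
  [0] ⊤
  [1] +
  [2] ⊤
  [3] ⊤
  [4] ⊤
  [5] −
  [6] ⊤

⊤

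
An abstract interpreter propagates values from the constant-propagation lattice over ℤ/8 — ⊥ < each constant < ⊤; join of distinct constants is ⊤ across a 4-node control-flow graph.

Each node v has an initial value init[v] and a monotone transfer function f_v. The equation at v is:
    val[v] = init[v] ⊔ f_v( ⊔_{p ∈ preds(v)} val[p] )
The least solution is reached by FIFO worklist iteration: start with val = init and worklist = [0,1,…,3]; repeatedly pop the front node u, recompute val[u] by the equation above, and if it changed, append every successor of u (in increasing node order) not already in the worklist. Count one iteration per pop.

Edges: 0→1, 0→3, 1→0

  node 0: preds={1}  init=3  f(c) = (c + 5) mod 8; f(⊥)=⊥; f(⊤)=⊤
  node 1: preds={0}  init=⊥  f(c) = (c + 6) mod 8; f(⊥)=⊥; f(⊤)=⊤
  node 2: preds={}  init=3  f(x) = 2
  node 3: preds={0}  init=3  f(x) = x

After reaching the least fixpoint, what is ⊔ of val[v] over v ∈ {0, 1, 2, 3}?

⊤

Worklist (8 pops):
  #1 pop 0: in=⊥ → 3 (no change)
  #2 pop 1: in=3 → 1 (was ⊥); enqueue [0]
  #3 pop 2: in=⊥ → ⊤ (was 3); enqueue []
  #4 pop 3: in=3 → 3 (no change)
  #5 pop 0: in=1 → ⊤ (was 3); enqueue [1,3]
  #6 pop 1: in=⊤ → ⊤ (was 1); enqueue [0]
  #7 pop 3: in=⊤ → ⊤ (was 3); enqueue []
  #8 pop 0: in=⊤ → ⊤ (no change)

Fixpoint:
  val[0] = ⊤
  val[1] = ⊤
  val[2] = ⊤
  val[3] = ⊤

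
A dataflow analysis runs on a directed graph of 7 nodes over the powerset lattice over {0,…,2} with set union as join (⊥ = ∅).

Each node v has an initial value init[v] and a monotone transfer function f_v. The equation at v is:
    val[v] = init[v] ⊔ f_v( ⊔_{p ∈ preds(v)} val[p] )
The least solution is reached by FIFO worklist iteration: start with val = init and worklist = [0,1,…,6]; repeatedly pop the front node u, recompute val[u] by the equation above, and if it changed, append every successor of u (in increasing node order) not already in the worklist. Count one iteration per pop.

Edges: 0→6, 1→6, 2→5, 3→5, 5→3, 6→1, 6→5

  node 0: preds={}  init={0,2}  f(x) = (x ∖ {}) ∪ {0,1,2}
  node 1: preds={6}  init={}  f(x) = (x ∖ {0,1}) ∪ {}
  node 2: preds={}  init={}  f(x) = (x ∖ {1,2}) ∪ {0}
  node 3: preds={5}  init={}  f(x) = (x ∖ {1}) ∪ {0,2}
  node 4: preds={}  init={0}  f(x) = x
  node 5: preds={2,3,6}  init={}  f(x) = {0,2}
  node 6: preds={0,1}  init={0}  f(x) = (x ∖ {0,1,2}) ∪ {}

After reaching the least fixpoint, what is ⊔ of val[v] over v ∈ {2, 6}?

{0}

Trace (8 dequeues):
  [1] u=0 | in {} | out {0,1,2} | prev {0,2} | push {}
  [2] u=1 | in {0} | out {} | ==
  [3] u=2 | in {} | out {0} | prev {} | push {}
  [4] u=3 | in {} | out {0,2} | prev {} | push {}
  [5] u=4 | in {} | out {0} | ==
  [6] u=5 | in {0,2} | out {0,2} | prev {} | push {3}
  [7] u=6 | in {0,1,2} | out {0} | ==
  [8] u=3 | in {0,2} | out {0,2} | ==

Converged values:
  [0] {0,1,2}
  [1] {}
  [2] {0}
  [3] {0,2}
  [4] {0}
  [5] {0,2}
  [6] {0}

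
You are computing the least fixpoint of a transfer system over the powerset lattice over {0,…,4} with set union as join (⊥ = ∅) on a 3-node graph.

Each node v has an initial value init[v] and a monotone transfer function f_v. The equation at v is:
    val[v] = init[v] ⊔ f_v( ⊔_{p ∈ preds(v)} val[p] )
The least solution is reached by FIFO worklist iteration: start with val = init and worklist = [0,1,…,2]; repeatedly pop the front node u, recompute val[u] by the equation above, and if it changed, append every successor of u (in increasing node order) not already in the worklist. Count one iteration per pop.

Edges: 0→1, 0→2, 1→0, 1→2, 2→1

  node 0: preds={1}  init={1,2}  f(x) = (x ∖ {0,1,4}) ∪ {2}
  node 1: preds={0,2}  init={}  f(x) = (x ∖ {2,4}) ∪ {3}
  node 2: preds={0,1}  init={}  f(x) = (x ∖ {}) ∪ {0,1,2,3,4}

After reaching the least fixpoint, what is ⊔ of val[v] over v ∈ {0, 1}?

Iteration log — 7 steps:
  step 1. node 0  ⊔preds={}  new={1,2}  stable
  step 2. node 1  ⊔preds={1,2}  new={1,3}  old={}  +wl: 0
  step 3. node 2  ⊔preds={1,2,3}  new={0,1,2,3,4}  old={}  +wl: 1
  step 4. node 0  ⊔preds={1,3}  new={1,2,3}  old={1,2}  +wl: 2
  step 5. node 1  ⊔preds={0,1,2,3,4}  new={0,1,3}  old={1,3}  +wl: 0
  step 6. node 2  ⊔preds={0,1,2,3}  new={0,1,2,3,4}  stable
  step 7. node 0  ⊔preds={0,1,3}  new={1,2,3}  stable

Least fixpoint reached:
  node 0: {1,2,3}
  node 1: {0,1,3}
  node 2: {0,1,2,3,4}

{0,1,2,3}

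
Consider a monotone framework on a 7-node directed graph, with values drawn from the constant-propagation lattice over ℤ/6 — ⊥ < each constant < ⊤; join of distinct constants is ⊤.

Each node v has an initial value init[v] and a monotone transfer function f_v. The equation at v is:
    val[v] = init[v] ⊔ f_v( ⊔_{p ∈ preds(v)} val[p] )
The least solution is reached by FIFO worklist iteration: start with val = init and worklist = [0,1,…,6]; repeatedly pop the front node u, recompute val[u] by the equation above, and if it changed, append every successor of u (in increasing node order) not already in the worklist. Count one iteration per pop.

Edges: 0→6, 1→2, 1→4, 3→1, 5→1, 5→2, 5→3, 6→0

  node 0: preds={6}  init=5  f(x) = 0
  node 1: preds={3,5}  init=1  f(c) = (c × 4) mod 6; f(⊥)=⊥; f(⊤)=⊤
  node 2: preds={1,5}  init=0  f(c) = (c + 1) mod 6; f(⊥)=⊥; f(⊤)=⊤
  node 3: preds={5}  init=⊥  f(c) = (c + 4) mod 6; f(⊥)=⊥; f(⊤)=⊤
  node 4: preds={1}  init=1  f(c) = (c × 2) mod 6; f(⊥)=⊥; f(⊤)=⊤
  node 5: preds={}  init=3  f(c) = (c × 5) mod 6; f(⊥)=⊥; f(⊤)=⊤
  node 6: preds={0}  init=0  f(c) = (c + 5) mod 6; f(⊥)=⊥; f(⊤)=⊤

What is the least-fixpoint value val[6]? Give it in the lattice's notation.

Trace (9 dequeues):
  [1] u=0 | in 0 | out ⊤ | prev 5 | push {}
  [2] u=1 | in 3 | out ⊤ | prev 1 | push {}
  [3] u=2 | in ⊤ | out ⊤ | prev 0 | push {}
  [4] u=3 | in 3 | out 1 | prev ⊥ | push {1}
  [5] u=4 | in ⊤ | out ⊤ | prev 1 | push {}
  [6] u=5 | in ⊥ | out 3 | ==
  [7] u=6 | in ⊤ | out ⊤ | prev 0 | push {0}
  [8] u=1 | in ⊤ | out ⊤ | ==
  [9] u=0 | in ⊤ | out ⊤ | ==

Converged values:
  [0] ⊤
  [1] ⊤
  [2] ⊤
  [3] 1
  [4] ⊤
  [5] 3
  [6] ⊤

⊤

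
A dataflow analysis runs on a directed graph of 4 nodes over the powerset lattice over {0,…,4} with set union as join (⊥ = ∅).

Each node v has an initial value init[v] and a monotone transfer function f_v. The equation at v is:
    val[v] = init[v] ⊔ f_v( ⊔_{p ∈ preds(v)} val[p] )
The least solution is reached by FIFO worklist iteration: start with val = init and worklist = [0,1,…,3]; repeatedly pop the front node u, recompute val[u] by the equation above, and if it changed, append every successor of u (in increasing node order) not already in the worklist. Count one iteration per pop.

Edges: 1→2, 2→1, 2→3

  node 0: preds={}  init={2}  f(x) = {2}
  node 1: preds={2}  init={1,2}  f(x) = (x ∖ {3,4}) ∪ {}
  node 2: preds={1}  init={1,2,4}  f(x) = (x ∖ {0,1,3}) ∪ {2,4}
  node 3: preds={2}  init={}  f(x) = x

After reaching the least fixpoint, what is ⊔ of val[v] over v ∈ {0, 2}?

Trace (4 dequeues):
  [1] u=0 | in {} | out {2} | ==
  [2] u=1 | in {1,2,4} | out {1,2} | ==
  [3] u=2 | in {1,2} | out {1,2,4} | ==
  [4] u=3 | in {1,2,4} | out {1,2,4} | prev {} | push {}

Converged values:
  [0] {2}
  [1] {1,2}
  [2] {1,2,4}
  [3] {1,2,4}

{1,2,4}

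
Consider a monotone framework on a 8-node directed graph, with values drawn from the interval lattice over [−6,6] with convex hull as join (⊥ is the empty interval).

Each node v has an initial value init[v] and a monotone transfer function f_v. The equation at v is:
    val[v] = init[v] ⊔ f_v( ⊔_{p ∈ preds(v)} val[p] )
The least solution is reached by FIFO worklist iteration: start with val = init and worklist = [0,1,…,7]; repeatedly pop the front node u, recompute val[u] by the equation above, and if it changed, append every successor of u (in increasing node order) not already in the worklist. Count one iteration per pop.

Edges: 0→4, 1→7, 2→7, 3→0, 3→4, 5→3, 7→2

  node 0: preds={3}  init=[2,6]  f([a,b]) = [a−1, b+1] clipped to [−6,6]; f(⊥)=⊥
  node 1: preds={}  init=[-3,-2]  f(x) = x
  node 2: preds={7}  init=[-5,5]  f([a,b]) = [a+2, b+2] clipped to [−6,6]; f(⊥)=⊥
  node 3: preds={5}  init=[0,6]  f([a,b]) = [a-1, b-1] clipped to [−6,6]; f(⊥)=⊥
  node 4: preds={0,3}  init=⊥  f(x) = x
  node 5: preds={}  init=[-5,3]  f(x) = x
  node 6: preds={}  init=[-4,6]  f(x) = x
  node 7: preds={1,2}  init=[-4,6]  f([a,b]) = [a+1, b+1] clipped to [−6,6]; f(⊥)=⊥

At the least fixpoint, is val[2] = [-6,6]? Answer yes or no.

Trace (10 dequeues):
  [1] u=0 | in [0,6] | out [-1,6] | prev [2,6] | push {}
  [2] u=1 | in ⊥ | out [-3,-2] | ==
  [3] u=2 | in [-4,6] | out [-5,6] | prev [-5,5] | push {}
  [4] u=3 | in [-5,3] | out [-6,6] | prev [0,6] | push {0}
  [5] u=4 | in [-6,6] | out [-6,6] | prev ⊥ | push {}
  [6] u=5 | in ⊥ | out [-5,3] | ==
  [7] u=6 | in ⊥ | out [-4,6] | ==
  [8] u=7 | in [-5,6] | out [-4,6] | ==
  [9] u=0 | in [-6,6] | out [-6,6] | prev [-1,6] | push {4}
  [10] u=4 | in [-6,6] | out [-6,6] | ==

Converged values:
  [0] [-6,6]
  [1] [-3,-2]
  [2] [-5,6]
  [3] [-6,6]
  [4] [-6,6]
  [5] [-5,3]
  [6] [-4,6]
  [7] [-4,6]

no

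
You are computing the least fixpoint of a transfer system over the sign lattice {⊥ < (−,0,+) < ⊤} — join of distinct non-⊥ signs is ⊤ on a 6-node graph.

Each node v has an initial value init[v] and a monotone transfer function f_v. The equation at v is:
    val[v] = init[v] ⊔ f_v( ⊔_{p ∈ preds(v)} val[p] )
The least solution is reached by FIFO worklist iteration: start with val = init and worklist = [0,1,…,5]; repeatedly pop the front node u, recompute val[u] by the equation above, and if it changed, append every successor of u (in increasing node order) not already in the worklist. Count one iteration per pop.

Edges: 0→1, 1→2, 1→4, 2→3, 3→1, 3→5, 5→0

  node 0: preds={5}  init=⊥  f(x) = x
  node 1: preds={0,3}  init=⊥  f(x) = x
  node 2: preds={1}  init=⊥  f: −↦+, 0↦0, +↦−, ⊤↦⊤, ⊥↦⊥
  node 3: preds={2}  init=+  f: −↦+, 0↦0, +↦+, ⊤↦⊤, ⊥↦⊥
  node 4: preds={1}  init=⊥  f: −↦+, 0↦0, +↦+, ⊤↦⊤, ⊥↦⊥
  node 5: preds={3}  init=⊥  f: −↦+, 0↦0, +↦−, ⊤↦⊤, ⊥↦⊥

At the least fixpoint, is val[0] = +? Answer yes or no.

no

Trace (15 dequeues):
  [1] u=0 | in ⊥ | out ⊥ | ==
  [2] u=1 | in + | out + | prev ⊥ | push {}
  [3] u=2 | in + | out − | prev ⊥ | push {}
  [4] u=3 | in − | out + | ==
  [5] u=4 | in + | out + | prev ⊥ | push {}
  [6] u=5 | in + | out − | prev ⊥ | push {0}
  [7] u=0 | in − | out − | prev ⊥ | push {1}
  [8] u=1 | in ⊤ | out ⊤ | prev + | push {2,4}
  [9] u=2 | in ⊤ | out ⊤ | prev − | push {3}
  [10] u=4 | in ⊤ | out ⊤ | prev + | push {}
  [11] u=3 | in ⊤ | out ⊤ | prev + | push {1,5}
  [12] u=1 | in ⊤ | out ⊤ | ==
  [13] u=5 | in ⊤ | out ⊤ | prev − | push {0}
  [14] u=0 | in ⊤ | out ⊤ | prev − | push {1}
  [15] u=1 | in ⊤ | out ⊤ | ==

Converged values:
  [0] ⊤
  [1] ⊤
  [2] ⊤
  [3] ⊤
  [4] ⊤
  [5] ⊤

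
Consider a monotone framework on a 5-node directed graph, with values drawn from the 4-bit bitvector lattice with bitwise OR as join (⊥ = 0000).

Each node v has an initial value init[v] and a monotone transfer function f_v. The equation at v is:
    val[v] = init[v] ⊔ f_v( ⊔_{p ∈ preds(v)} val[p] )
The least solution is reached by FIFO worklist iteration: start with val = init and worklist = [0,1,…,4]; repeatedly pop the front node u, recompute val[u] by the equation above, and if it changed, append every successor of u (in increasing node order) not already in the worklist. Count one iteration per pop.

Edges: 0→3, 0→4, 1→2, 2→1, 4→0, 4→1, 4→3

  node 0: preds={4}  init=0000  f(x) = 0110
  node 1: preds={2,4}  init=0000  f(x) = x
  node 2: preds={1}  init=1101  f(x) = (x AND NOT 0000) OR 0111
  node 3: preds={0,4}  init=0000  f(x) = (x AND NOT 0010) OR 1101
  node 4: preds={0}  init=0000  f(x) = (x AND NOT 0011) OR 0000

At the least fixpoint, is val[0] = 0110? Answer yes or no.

yes

Iteration log — 9 steps:
  step 1. node 0  ⊔preds=0000  new=0110  old=0000  +wl: 
  step 2. node 1  ⊔preds=1101  new=1101  old=0000  +wl: 
  step 3. node 2  ⊔preds=1101  new=1111  old=1101  +wl: 1
  step 4. node 3  ⊔preds=0110  new=1101  old=0000  +wl: 
  step 5. node 4  ⊔preds=0110  new=0100  old=0000  +wl: 0,3
  step 6. node 1  ⊔preds=1111  new=1111  old=1101  +wl: 2
  step 7. node 0  ⊔preds=0100  new=0110  stable
  step 8. node 3  ⊔preds=0110  new=1101  stable
  step 9. node 2  ⊔preds=1111  new=1111  stable

Least fixpoint reached:
  node 0: 0110
  node 1: 1111
  node 2: 1111
  node 3: 1101
  node 4: 0100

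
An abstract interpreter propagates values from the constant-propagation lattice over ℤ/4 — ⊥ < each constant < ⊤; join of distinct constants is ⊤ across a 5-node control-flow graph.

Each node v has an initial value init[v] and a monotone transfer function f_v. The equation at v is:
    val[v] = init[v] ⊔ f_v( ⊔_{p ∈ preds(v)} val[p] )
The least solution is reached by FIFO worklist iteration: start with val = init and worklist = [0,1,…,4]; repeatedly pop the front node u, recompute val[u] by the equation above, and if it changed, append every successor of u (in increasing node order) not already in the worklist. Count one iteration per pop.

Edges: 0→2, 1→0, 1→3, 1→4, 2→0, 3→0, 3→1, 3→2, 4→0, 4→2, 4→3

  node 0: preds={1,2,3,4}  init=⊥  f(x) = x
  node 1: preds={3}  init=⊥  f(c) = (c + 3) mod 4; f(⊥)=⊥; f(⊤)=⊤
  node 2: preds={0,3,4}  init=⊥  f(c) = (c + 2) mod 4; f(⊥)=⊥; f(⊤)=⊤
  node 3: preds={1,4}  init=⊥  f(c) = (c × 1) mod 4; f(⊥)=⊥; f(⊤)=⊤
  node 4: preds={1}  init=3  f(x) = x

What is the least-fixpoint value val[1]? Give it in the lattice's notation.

Iteration log — 17 steps:
  step 1. node 0  ⊔preds=3  new=3  old=⊥  +wl: 
  step 2. node 1  ⊔preds=⊥  new=⊥  stable
  step 3. node 2  ⊔preds=3  new=1  old=⊥  +wl: 0
  step 4. node 3  ⊔preds=3  new=3  old=⊥  +wl: 1,2
  step 5. node 4  ⊔preds=⊥  new=3  stable
  step 6. node 0  ⊔preds=⊤  new=⊤  old=3  +wl: 
  step 7. node 1  ⊔preds=3  new=2  old=⊥  +wl: 0,3,4
  step 8. node 2  ⊔preds=⊤  new=⊤  old=1  +wl: 
  step 9. node 0  ⊔preds=⊤  new=⊤  stable
  step 10. node 3  ⊔preds=⊤  new=⊤  old=3  +wl: 0,1,2
  step 11. node 4  ⊔preds=2  new=⊤  old=3  +wl: 3
  step 12. node 0  ⊔preds=⊤  new=⊤  stable
  step 13. node 1  ⊔preds=⊤  new=⊤  old=2  +wl: 0,4
  step 14. node 2  ⊔preds=⊤  new=⊤  stable
  step 15. node 3  ⊔preds=⊤  new=⊤  stable
  step 16. node 0  ⊔preds=⊤  new=⊤  stable
  step 17. node 4  ⊔preds=⊤  new=⊤  stable

Least fixpoint reached:
  node 0: ⊤
  node 1: ⊤
  node 2: ⊤
  node 3: ⊤
  node 4: ⊤

⊤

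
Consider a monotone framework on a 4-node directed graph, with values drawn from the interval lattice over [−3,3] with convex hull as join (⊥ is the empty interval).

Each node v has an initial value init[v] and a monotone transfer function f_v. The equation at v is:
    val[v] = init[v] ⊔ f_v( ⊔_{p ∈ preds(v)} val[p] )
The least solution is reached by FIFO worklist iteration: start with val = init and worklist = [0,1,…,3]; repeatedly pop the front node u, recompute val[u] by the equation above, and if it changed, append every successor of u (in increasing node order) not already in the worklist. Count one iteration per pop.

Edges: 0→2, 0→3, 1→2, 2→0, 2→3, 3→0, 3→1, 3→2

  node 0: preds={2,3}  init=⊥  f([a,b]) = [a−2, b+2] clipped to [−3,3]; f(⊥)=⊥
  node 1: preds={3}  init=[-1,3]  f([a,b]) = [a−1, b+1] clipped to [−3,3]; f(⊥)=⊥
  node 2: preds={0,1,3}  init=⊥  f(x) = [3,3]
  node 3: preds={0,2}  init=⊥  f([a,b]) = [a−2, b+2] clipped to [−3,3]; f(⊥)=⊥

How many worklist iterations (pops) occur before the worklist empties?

12

Worklist (12 pops):
  #1 pop 0: in=⊥ → ⊥ (no change)
  #2 pop 1: in=⊥ → [-1,3] (no change)
  #3 pop 2: in=[-1,3] → [3,3] (was ⊥); enqueue [0]
  #4 pop 3: in=[3,3] → [1,3] (was ⊥); enqueue [1,2]
  #5 pop 0: in=[1,3] → [-1,3] (was ⊥); enqueue [3]
  #6 pop 1: in=[1,3] → [-1,3] (no change)
  #7 pop 2: in=[-1,3] → [3,3] (no change)
  #8 pop 3: in=[-1,3] → [-3,3] (was [1,3]); enqueue [0,1,2]
  #9 pop 0: in=[-3,3] → [-3,3] (was [-1,3]); enqueue [3]
  #10 pop 1: in=[-3,3] → [-3,3] (was [-1,3]); enqueue []
  #11 pop 2: in=[-3,3] → [3,3] (no change)
  #12 pop 3: in=[-3,3] → [-3,3] (no change)

Fixpoint:
  val[0] = [-3,3]
  val[1] = [-3,3]
  val[2] = [3,3]
  val[3] = [-3,3]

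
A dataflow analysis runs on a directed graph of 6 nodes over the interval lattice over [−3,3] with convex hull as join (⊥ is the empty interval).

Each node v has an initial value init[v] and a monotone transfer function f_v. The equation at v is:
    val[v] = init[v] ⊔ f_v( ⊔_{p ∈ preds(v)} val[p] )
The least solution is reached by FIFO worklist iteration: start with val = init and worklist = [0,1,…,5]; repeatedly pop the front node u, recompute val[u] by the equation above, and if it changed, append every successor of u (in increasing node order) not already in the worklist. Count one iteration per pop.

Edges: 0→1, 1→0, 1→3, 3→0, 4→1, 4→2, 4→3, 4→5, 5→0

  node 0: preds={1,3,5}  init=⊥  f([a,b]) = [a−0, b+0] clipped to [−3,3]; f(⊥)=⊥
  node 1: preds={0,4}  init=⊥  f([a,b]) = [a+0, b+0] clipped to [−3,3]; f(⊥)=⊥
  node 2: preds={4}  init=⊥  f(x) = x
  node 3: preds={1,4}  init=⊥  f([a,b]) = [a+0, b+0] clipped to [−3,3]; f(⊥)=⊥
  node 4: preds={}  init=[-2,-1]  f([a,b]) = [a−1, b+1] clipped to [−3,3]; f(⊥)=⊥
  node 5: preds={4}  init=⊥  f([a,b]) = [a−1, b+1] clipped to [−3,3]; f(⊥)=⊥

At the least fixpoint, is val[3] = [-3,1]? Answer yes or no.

Worklist (11 pops):
  #1 pop 0: in=⊥ → ⊥ (no change)
  #2 pop 1: in=[-2,-1] → [-2,-1] (was ⊥); enqueue [0]
  #3 pop 2: in=[-2,-1] → [-2,-1] (was ⊥); enqueue []
  #4 pop 3: in=[-2,-1] → [-2,-1] (was ⊥); enqueue []
  #5 pop 4: in=⊥ → [-2,-1] (no change)
  #6 pop 5: in=[-2,-1] → [-3,0] (was ⊥); enqueue []
  #7 pop 0: in=[-3,0] → [-3,0] (was ⊥); enqueue [1]
  #8 pop 1: in=[-3,0] → [-3,0] (was [-2,-1]); enqueue [0,3]
  #9 pop 0: in=[-3,0] → [-3,0] (no change)
  #10 pop 3: in=[-3,0] → [-3,0] (was [-2,-1]); enqueue [0]
  #11 pop 0: in=[-3,0] → [-3,0] (no change)

Fixpoint:
  val[0] = [-3,0]
  val[1] = [-3,0]
  val[2] = [-2,-1]
  val[3] = [-3,0]
  val[4] = [-2,-1]
  val[5] = [-3,0]

no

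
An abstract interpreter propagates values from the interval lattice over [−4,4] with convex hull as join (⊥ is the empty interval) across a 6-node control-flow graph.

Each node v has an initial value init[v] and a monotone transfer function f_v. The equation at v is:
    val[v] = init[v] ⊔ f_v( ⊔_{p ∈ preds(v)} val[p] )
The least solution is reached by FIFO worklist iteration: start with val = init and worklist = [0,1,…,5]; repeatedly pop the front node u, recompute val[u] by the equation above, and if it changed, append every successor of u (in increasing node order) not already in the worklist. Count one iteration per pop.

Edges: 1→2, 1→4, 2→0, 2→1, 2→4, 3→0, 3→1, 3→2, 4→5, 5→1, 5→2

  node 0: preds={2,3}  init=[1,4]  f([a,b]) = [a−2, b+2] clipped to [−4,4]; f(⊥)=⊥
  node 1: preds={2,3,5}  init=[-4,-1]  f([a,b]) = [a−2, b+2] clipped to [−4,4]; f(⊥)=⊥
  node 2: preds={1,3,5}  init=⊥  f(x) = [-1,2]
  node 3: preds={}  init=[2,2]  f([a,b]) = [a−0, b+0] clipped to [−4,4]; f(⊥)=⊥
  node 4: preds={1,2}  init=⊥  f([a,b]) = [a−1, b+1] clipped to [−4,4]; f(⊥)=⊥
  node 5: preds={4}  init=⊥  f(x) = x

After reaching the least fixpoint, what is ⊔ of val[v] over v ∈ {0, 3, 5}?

[-4,4]

Trace (9 dequeues):
  [1] u=0 | in [2,2] | out [0,4] | prev [1,4] | push {}
  [2] u=1 | in [2,2] | out [-4,4] | prev [-4,-1] | push {}
  [3] u=2 | in [-4,4] | out [-1,2] | prev ⊥ | push {0,1}
  [4] u=3 | in ⊥ | out [2,2] | ==
  [5] u=4 | in [-4,4] | out [-4,4] | prev ⊥ | push {}
  [6] u=5 | in [-4,4] | out [-4,4] | prev ⊥ | push {2}
  [7] u=0 | in [-1,2] | out [-3,4] | prev [0,4] | push {}
  [8] u=1 | in [-4,4] | out [-4,4] | ==
  [9] u=2 | in [-4,4] | out [-1,2] | ==

Converged values:
  [0] [-3,4]
  [1] [-4,4]
  [2] [-1,2]
  [3] [2,2]
  [4] [-4,4]
  [5] [-4,4]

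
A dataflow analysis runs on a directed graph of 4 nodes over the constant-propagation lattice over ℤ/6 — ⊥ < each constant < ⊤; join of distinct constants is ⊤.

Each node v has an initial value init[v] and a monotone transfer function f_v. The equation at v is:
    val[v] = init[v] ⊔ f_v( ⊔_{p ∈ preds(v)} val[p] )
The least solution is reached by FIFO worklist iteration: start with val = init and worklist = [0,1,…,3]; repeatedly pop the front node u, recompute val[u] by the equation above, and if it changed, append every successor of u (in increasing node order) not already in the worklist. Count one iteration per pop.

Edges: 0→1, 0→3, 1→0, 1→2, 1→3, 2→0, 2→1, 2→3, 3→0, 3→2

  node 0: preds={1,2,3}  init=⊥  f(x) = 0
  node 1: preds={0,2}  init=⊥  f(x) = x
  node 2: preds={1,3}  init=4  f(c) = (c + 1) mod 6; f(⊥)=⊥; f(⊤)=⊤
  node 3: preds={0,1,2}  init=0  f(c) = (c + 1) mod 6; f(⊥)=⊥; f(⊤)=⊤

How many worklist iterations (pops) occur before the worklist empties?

Iteration log — 7 steps:
  step 1. node 0  ⊔preds=⊤  new=0  old=⊥  +wl: 
  step 2. node 1  ⊔preds=⊤  new=⊤  old=⊥  +wl: 0
  step 3. node 2  ⊔preds=⊤  new=⊤  old=4  +wl: 1
  step 4. node 3  ⊔preds=⊤  new=⊤  old=0  +wl: 2
  step 5. node 0  ⊔preds=⊤  new=0  stable
  step 6. node 1  ⊔preds=⊤  new=⊤  stable
  step 7. node 2  ⊔preds=⊤  new=⊤  stable

Least fixpoint reached:
  node 0: 0
  node 1: ⊤
  node 2: ⊤
  node 3: ⊤

7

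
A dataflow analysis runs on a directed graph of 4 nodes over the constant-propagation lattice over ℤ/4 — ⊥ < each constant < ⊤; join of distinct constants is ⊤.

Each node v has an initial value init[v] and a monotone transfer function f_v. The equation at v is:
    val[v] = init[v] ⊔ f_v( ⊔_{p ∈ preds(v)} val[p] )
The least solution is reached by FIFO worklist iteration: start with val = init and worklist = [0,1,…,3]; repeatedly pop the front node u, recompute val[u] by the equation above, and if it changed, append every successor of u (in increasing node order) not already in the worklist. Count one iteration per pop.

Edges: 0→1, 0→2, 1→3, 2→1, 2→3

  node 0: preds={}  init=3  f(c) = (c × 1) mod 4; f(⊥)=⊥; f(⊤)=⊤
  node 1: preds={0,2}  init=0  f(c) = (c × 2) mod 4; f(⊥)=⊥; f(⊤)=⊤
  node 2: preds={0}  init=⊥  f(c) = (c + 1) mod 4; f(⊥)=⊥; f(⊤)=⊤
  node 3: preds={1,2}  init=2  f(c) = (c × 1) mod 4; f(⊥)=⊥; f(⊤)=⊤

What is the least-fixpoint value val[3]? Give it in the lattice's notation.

Worklist (5 pops):
  #1 pop 0: in=⊥ → 3 (no change)
  #2 pop 1: in=3 → ⊤ (was 0); enqueue []
  #3 pop 2: in=3 → 0 (was ⊥); enqueue [1]
  #4 pop 3: in=⊤ → ⊤ (was 2); enqueue []
  #5 pop 1: in=⊤ → ⊤ (no change)

Fixpoint:
  val[0] = 3
  val[1] = ⊤
  val[2] = 0
  val[3] = ⊤

⊤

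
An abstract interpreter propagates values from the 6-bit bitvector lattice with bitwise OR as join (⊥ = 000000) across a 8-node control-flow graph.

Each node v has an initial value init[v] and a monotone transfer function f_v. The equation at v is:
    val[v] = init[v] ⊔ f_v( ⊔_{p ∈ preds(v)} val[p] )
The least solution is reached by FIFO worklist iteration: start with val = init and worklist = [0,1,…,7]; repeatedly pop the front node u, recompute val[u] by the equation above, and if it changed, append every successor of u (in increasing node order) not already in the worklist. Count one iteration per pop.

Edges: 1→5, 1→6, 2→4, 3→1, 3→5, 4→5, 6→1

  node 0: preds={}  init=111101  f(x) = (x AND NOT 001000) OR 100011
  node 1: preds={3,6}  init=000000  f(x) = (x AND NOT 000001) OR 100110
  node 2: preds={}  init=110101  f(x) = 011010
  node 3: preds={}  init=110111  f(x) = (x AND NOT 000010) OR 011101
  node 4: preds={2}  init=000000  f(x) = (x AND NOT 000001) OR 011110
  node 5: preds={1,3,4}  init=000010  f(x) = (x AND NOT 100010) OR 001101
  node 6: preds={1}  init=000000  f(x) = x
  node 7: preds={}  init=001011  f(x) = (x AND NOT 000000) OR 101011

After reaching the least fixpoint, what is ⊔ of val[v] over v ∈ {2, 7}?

Trace (12 dequeues):
  [1] u=0 | in 000000 | out 111111 | prev 111101 | push {}
  [2] u=1 | in 110111 | out 110110 | prev 000000 | push {}
  [3] u=2 | in 000000 | out 111111 | prev 110101 | push {}
  [4] u=3 | in 000000 | out 111111 | prev 110111 | push {1}
  [5] u=4 | in 111111 | out 111110 | prev 000000 | push {}
  [6] u=5 | in 111111 | out 011111 | prev 000010 | push {}
  [7] u=6 | in 110110 | out 110110 | prev 000000 | push {}
  [8] u=7 | in 000000 | out 101011 | prev 001011 | push {}
  [9] u=1 | in 111111 | out 111110 | prev 110110 | push {5,6}
  [10] u=5 | in 111111 | out 011111 | ==
  [11] u=6 | in 111110 | out 111110 | prev 110110 | push {1}
  [12] u=1 | in 111111 | out 111110 | ==

Converged values:
  [0] 111111
  [1] 111110
  [2] 111111
  [3] 111111
  [4] 111110
  [5] 011111
  [6] 111110
  [7] 101011

111111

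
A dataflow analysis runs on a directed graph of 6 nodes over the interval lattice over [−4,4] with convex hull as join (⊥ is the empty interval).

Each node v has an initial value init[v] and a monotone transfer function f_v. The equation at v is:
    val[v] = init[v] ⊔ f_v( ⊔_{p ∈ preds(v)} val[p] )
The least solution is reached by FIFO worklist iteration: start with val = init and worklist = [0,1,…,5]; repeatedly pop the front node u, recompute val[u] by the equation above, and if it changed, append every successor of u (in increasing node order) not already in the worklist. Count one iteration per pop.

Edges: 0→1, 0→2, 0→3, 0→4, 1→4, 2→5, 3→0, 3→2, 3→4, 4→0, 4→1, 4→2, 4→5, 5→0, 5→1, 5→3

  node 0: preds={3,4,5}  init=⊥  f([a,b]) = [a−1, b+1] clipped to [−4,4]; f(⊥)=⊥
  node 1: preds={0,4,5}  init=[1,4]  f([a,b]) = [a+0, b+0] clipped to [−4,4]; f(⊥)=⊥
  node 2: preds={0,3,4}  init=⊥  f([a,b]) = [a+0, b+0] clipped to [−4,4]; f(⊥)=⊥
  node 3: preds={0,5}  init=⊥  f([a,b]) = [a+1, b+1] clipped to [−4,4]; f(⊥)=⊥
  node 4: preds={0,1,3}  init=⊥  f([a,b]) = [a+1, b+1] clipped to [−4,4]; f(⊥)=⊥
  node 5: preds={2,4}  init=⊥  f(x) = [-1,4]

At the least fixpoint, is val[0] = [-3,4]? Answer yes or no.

Worklist (15 pops):
  #1 pop 0: in=⊥ → ⊥ (no change)
  #2 pop 1: in=⊥ → [1,4] (no change)
  #3 pop 2: in=⊥ → ⊥ (no change)
  #4 pop 3: in=⊥ → ⊥ (no change)
  #5 pop 4: in=[1,4] → [2,4] (was ⊥); enqueue [0,1,2]
  #6 pop 5: in=[2,4] → [-1,4] (was ⊥); enqueue [3]
  #7 pop 0: in=[-1,4] → [-2,4] (was ⊥); enqueue [4]
  #8 pop 1: in=[-2,4] → [-2,4] (was [1,4]); enqueue []
  #9 pop 2: in=[-2,4] → [-2,4] (was ⊥); enqueue [5]
  #10 pop 3: in=[-2,4] → [-1,4] (was ⊥); enqueue [0,2]
  #11 pop 4: in=[-2,4] → [-1,4] (was [2,4]); enqueue [1]
  #12 pop 5: in=[-2,4] → [-1,4] (no change)
  #13 pop 0: in=[-1,4] → [-2,4] (no change)
  #14 pop 2: in=[-2,4] → [-2,4] (no change)
  #15 pop 1: in=[-2,4] → [-2,4] (no change)

Fixpoint:
  val[0] = [-2,4]
  val[1] = [-2,4]
  val[2] = [-2,4]
  val[3] = [-1,4]
  val[4] = [-1,4]
  val[5] = [-1,4]

no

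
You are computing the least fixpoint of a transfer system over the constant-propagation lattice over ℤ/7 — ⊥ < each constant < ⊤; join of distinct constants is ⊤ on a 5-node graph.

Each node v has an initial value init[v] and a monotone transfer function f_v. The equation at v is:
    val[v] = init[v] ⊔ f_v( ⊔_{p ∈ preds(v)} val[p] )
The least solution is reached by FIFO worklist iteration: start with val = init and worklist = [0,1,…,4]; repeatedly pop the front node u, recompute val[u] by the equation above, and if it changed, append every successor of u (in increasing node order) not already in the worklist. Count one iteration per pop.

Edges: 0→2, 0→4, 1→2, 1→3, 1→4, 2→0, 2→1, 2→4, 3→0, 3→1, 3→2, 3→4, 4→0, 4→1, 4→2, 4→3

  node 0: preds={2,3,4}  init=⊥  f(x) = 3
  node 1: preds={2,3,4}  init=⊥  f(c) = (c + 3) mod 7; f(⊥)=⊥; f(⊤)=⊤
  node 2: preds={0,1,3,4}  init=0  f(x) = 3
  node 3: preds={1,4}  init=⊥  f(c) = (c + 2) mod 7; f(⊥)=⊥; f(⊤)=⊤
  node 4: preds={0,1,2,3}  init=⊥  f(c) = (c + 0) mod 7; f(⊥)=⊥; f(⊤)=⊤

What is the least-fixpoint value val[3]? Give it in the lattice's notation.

⊤

Worklist (13 pops):
  #1 pop 0: in=0 → 3 (was ⊥); enqueue []
  #2 pop 1: in=0 → 3 (was ⊥); enqueue []
  #3 pop 2: in=3 → ⊤ (was 0); enqueue [0,1]
  #4 pop 3: in=3 → 5 (was ⊥); enqueue [2]
  #5 pop 4: in=⊤ → ⊤ (was ⊥); enqueue [3]
  #6 pop 0: in=⊤ → 3 (no change)
  #7 pop 1: in=⊤ → ⊤ (was 3); enqueue [4]
  #8 pop 2: in=⊤ → ⊤ (no change)
  #9 pop 3: in=⊤ → ⊤ (was 5); enqueue [0,1,2]
  #10 pop 4: in=⊤ → ⊤ (no change)
  #11 pop 0: in=⊤ → 3 (no change)
  #12 pop 1: in=⊤ → ⊤ (no change)
  #13 pop 2: in=⊤ → ⊤ (no change)

Fixpoint:
  val[0] = 3
  val[1] = ⊤
  val[2] = ⊤
  val[3] = ⊤
  val[4] = ⊤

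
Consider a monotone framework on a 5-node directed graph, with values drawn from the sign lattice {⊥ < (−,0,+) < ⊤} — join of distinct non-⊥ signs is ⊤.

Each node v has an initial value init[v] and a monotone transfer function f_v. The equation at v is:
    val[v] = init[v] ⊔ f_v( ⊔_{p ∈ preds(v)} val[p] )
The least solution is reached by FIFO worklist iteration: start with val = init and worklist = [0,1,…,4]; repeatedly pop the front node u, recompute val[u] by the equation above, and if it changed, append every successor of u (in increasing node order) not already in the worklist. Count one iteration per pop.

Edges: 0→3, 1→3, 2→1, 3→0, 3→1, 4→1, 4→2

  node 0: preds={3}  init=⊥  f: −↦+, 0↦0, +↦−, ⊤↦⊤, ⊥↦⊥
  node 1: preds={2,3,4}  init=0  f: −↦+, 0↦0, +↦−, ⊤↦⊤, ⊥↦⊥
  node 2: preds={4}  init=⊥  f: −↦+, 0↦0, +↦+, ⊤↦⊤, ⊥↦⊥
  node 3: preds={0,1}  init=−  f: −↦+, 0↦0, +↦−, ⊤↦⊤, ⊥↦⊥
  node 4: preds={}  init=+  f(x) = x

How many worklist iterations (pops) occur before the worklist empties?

8

Trace (8 dequeues):
  [1] u=0 | in − | out + | prev ⊥ | push {}
  [2] u=1 | in ⊤ | out ⊤ | prev 0 | push {}
  [3] u=2 | in + | out + | prev ⊥ | push {1}
  [4] u=3 | in ⊤ | out ⊤ | prev − | push {0}
  [5] u=4 | in ⊥ | out + | ==
  [6] u=1 | in ⊤ | out ⊤ | ==
  [7] u=0 | in ⊤ | out ⊤ | prev + | push {3}
  [8] u=3 | in ⊤ | out ⊤ | ==

Converged values:
  [0] ⊤
  [1] ⊤
  [2] +
  [3] ⊤
  [4] +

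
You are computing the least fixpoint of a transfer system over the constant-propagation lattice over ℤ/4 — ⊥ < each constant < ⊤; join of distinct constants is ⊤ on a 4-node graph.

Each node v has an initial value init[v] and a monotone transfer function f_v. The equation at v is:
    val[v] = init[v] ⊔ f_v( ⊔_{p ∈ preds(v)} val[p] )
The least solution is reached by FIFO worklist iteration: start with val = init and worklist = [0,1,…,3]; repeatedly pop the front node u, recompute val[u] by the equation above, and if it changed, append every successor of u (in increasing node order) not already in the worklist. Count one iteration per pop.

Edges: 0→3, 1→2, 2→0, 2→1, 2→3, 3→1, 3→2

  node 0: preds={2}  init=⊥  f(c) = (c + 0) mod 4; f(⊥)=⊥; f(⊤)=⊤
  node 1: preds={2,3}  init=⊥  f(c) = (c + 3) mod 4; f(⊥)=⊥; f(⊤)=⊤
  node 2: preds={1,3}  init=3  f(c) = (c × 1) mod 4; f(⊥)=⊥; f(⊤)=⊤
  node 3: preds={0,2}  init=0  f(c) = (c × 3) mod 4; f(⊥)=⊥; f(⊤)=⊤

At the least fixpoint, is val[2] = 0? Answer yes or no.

no

Iteration log — 8 steps:
  step 1. node 0  ⊔preds=3  new=3  old=⊥  +wl: 
  step 2. node 1  ⊔preds=⊤  new=⊤  old=⊥  +wl: 
  step 3. node 2  ⊔preds=⊤  new=⊤  old=3  +wl: 0,1
  step 4. node 3  ⊔preds=⊤  new=⊤  old=0  +wl: 2
  step 5. node 0  ⊔preds=⊤  new=⊤  old=3  +wl: 3
  step 6. node 1  ⊔preds=⊤  new=⊤  stable
  step 7. node 2  ⊔preds=⊤  new=⊤  stable
  step 8. node 3  ⊔preds=⊤  new=⊤  stable

Least fixpoint reached:
  node 0: ⊤
  node 1: ⊤
  node 2: ⊤
  node 3: ⊤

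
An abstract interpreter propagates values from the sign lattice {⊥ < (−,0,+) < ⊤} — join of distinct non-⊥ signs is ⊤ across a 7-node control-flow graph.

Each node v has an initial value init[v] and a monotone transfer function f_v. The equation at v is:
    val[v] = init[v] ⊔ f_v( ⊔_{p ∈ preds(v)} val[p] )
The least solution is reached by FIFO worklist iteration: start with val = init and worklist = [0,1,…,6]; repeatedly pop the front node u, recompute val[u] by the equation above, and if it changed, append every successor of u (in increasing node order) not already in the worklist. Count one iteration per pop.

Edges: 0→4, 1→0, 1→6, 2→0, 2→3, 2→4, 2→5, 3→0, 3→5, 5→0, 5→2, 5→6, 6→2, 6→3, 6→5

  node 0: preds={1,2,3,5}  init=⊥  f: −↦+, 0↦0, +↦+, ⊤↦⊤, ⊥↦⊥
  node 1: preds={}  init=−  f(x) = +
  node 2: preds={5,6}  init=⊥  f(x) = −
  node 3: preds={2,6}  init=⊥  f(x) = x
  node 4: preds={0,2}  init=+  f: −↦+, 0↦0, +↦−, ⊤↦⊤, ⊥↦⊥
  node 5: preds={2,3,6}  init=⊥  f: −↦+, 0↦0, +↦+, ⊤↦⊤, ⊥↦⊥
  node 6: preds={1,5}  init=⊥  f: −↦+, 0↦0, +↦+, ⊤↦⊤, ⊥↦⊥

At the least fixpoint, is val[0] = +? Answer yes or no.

Iteration log — 15 steps:
  step 1. node 0  ⊔preds=−  new=+  old=⊥  +wl: 
  step 2. node 1  ⊔preds=⊥  new=⊤  old=−  +wl: 0
  step 3. node 2  ⊔preds=⊥  new=−  old=⊥  +wl: 
  step 4. node 3  ⊔preds=−  new=−  old=⊥  +wl: 
  step 5. node 4  ⊔preds=⊤  new=⊤  old=+  +wl: 
  step 6. node 5  ⊔preds=−  new=+  old=⊥  +wl: 2
  step 7. node 6  ⊔preds=⊤  new=⊤  old=⊥  +wl: 3,5
  step 8. node 0  ⊔preds=⊤  new=⊤  old=+  +wl: 4
  step 9. node 2  ⊔preds=⊤  new=−  stable
  step 10. node 3  ⊔preds=⊤  new=⊤  old=−  +wl: 0
  step 11. node 5  ⊔preds=⊤  new=⊤  old=+  +wl: 2,6
  step 12. node 4  ⊔preds=⊤  new=⊤  stable
  step 13. node 0  ⊔preds=⊤  new=⊤  stable
  step 14. node 2  ⊔preds=⊤  new=−  stable
  step 15. node 6  ⊔preds=⊤  new=⊤  stable

Least fixpoint reached:
  node 0: ⊤
  node 1: ⊤
  node 2: −
  node 3: ⊤
  node 4: ⊤
  node 5: ⊤
  node 6: ⊤

no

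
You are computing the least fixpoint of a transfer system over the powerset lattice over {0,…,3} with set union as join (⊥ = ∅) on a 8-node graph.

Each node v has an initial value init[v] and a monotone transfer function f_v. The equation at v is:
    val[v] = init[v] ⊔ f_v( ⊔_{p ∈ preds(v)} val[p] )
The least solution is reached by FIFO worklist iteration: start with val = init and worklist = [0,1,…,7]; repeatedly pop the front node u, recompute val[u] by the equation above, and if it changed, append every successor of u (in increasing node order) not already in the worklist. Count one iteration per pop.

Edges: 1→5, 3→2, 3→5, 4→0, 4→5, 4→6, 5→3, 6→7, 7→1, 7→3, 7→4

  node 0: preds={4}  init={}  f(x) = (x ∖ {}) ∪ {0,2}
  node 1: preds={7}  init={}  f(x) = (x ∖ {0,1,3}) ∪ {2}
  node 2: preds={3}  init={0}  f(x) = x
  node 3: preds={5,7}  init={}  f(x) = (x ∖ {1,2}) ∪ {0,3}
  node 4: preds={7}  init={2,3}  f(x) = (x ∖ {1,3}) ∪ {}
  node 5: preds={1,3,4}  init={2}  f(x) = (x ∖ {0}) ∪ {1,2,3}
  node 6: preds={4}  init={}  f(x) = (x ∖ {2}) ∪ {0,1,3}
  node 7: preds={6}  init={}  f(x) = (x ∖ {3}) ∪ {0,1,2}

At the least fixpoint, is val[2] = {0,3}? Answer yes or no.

Trace (15 dequeues):
  [1] u=0 | in {2,3} | out {0,2,3} | prev {} | push {}
  [2] u=1 | in {} | out {2} | prev {} | push {}
  [3] u=2 | in {} | out {0} | ==
  [4] u=3 | in {2} | out {0,3} | prev {} | push {2}
  [5] u=4 | in {} | out {2,3} | ==
  [6] u=5 | in {0,2,3} | out {1,2,3} | prev {2} | push {3}
  [7] u=6 | in {2,3} | out {0,1,3} | prev {} | push {}
  [8] u=7 | in {0,1,3} | out {0,1,2} | prev {} | push {1,4}
  [9] u=2 | in {0,3} | out {0,3} | prev {0} | push {}
  [10] u=3 | in {0,1,2,3} | out {0,3} | ==
  [11] u=1 | in {0,1,2} | out {2} | ==
  [12] u=4 | in {0,1,2} | out {0,2,3} | prev {2,3} | push {0,5,6}
  [13] u=0 | in {0,2,3} | out {0,2,3} | ==
  [14] u=5 | in {0,2,3} | out {1,2,3} | ==
  [15] u=6 | in {0,2,3} | out {0,1,3} | ==

Converged values:
  [0] {0,2,3}
  [1] {2}
  [2] {0,3}
  [3] {0,3}
  [4] {0,2,3}
  [5] {1,2,3}
  [6] {0,1,3}
  [7] {0,1,2}

yes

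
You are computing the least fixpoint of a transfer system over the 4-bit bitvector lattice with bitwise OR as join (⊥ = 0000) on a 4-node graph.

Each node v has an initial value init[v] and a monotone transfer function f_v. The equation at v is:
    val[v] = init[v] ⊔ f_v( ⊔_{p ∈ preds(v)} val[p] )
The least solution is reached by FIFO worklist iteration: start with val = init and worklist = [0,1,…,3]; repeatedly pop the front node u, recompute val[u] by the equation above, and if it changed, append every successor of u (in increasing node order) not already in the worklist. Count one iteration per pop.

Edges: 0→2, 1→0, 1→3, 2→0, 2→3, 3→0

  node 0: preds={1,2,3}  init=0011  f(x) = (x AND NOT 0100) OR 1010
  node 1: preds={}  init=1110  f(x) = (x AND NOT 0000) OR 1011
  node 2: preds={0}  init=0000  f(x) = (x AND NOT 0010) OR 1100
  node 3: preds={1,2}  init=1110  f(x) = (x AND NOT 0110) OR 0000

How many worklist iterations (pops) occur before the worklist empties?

Worklist (5 pops):
  #1 pop 0: in=1110 → 1011 (was 0011); enqueue []
  #2 pop 1: in=0000 → 1111 (was 1110); enqueue [0]
  #3 pop 2: in=1011 → 1101 (was 0000); enqueue []
  #4 pop 3: in=1111 → 1111 (was 1110); enqueue []
  #5 pop 0: in=1111 → 1011 (no change)

Fixpoint:
  val[0] = 1011
  val[1] = 1111
  val[2] = 1101
  val[3] = 1111

5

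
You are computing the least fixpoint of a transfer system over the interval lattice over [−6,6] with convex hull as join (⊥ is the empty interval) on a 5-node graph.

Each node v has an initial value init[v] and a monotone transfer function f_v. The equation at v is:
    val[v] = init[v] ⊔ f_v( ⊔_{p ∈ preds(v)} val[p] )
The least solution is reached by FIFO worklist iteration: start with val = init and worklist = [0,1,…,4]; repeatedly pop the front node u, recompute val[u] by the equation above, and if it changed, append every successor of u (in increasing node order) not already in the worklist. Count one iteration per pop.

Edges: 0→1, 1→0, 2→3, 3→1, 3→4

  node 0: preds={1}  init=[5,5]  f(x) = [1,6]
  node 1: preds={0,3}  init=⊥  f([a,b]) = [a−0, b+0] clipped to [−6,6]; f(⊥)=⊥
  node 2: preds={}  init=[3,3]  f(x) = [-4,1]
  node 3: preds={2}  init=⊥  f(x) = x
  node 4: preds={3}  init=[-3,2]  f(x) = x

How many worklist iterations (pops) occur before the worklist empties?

Trace (8 dequeues):
  [1] u=0 | in ⊥ | out [1,6] | prev [5,5] | push {}
  [2] u=1 | in [1,6] | out [1,6] | prev ⊥ | push {0}
  [3] u=2 | in ⊥ | out [-4,3] | prev [3,3] | push {}
  [4] u=3 | in [-4,3] | out [-4,3] | prev ⊥ | push {1}
  [5] u=4 | in [-4,3] | out [-4,3] | prev [-3,2] | push {}
  [6] u=0 | in [1,6] | out [1,6] | ==
  [7] u=1 | in [-4,6] | out [-4,6] | prev [1,6] | push {0}
  [8] u=0 | in [-4,6] | out [1,6] | ==

Converged values:
  [0] [1,6]
  [1] [-4,6]
  [2] [-4,3]
  [3] [-4,3]
  [4] [-4,3]

8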